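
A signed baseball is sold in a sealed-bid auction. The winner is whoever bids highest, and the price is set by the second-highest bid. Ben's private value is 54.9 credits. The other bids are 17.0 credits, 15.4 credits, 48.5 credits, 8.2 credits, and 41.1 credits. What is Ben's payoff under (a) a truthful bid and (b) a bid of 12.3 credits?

Truthful: 6.4 credits; alternative: 0.0 credits.

The highest competing bid is 48.5 credits.
Bidding truthfully at 54.9 credits: Ben has the top bid, wins, and pays the second-highest bid 48.5 credits. Payoff = 54.9 credits − 48.5 credits = 6.4 credits.
Bidding 12.3 credits: the top bid is 48.5 credits (a rival), so Ben loses. Payoff = 0.0 credits.
Deviating from a truthful bid can only lose payoff in a second-price auction — never gain.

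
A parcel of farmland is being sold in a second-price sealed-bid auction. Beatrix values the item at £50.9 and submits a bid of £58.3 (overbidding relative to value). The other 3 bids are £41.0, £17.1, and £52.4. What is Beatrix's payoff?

-£1.5

Highest competing bid: £52.4.
Beatrix's bid £58.3 is the highest overall, so Beatrix wins and pays the second-highest bid, £52.4.
Payoff = value − price = £50.9 − £52.4 = -£1.5.
Overbidding won the item at a price above value — truthful bidding would have avoided this loss.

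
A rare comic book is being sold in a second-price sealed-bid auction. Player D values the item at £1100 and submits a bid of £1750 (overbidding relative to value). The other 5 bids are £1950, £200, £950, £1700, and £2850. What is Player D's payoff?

Player D's payoff: £0.

Highest competing bid: £2850.
Player D's bid £1750 is not the highest, so Player D loses, pays nothing, and earns zero payoff.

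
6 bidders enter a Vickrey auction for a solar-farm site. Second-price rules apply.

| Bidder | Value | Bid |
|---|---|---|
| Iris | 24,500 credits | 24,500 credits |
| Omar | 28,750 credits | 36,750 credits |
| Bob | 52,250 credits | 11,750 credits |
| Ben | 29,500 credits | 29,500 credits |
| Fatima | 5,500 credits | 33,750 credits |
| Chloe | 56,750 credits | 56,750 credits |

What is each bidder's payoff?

Ranking the bids: Chloe 56,750 credits > Omar 36,750 credits > Fatima 33,750 credits > Ben 29,500 credits > Iris 24,500 credits > Bob 11,750 credits.
Chloe has the top bid and wins; the price is the second-highest bid, 36,750 credits.
Chloe's payoff = 56,750 credits − 36,750 credits = 20,000 credits. All other bidders lose, so their payoff is 0.

Payoffs: Iris 0 credits, Omar 0 credits, Bob 0 credits, Ben 0 credits, Fatima 0 credits, Chloe 20,000 credits.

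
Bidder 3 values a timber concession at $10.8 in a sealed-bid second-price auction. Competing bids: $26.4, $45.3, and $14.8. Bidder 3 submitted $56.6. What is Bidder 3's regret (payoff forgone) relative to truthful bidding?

Payoff forgone: $34.5.

The highest competing bid is $45.3.
Bidding truthfully at $10.8: the top bid is $45.3 (a rival), so Bidder 3 loses. Payoff = $0.0.
Bidding $56.6: Bidder 3 has the top bid, wins, and pays the second-highest bid $45.3. Payoff = $10.8 − $45.3 = -$34.5.
Regret = truthful payoff − actual payoff = $0.0 − -$34.5 = $34.5.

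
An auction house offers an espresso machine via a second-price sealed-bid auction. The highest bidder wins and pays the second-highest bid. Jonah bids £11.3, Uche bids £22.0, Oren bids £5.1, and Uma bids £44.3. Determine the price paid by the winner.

Ranking the bids: Uma £44.3 > Uche £22.0 > Jonah £11.3 > Oren £5.1.
Uma has the highest bid, so Uma wins.
The second-highest bid is £22.0, so that is what Uma pays.

The winner pays £22.0.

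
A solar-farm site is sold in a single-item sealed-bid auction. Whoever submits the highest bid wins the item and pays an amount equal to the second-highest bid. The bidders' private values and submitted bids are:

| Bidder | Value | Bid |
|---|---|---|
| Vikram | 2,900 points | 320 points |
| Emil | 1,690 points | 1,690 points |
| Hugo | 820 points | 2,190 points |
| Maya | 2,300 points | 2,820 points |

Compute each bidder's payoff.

Bids in descending order: Maya 2,820 points, then Hugo 2,190 points, then Emil 1,690 points, then Vikram 320 points.
Maya has the top bid and wins; the price is the second-highest bid, 2,190 points.
Maya's payoff = 2,300 points − 2,190 points = 110 points. All other bidders lose, so their payoff is 0.

Vikram 0 points, Emil 0 points, Hugo 0 points, Maya 110 points.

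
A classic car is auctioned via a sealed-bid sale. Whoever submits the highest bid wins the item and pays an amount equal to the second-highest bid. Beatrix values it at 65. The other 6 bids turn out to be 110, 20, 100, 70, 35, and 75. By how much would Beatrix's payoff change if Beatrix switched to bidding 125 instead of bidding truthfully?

-45

The highest competing bid is 110.
Bidding truthfully at 65: the top bid is 110 (a rival), so Beatrix loses. Payoff = 0.
Bidding 125: Beatrix has the top bid, wins, and pays the second-highest bid 110. Payoff = 65 − 110 = -45.
Change = -45 − 0 = -45.
This is the dominant-strategy logic: truthful bidding weakly beats any alternative.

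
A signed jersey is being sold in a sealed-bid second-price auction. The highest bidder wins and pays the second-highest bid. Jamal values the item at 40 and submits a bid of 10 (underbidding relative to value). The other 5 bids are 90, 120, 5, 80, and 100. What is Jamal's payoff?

Payoff = 0.

Highest competing bid: 120.
Jamal's bid 10 is not the highest, so Jamal loses, pays nothing, and earns zero payoff.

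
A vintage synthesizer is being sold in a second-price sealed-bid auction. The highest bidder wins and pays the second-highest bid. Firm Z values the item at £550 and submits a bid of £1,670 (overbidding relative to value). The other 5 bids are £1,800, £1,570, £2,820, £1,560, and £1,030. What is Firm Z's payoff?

Highest competing bid: £2,820.
Firm Z's bid £1,670 is not the highest, so Firm Z loses, pays nothing, and earns zero payoff.

Firm Z's payoff: £0.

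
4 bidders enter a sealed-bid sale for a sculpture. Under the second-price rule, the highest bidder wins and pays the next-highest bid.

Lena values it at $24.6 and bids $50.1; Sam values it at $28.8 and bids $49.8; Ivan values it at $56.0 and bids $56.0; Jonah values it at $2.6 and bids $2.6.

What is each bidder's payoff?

Ordered from highest: Ivan $56.0 > Lena $50.1 > Sam $49.8 > Jonah $2.6.
Ivan has the top bid and wins; the price is the second-highest bid, $50.1.
Ivan's payoff = $56.0 − $50.1 = $5.9. All other bidders lose, so their payoff is 0.

Payoffs: Lena $0.0, Sam $0.0, Ivan $5.9, Jonah $0.0.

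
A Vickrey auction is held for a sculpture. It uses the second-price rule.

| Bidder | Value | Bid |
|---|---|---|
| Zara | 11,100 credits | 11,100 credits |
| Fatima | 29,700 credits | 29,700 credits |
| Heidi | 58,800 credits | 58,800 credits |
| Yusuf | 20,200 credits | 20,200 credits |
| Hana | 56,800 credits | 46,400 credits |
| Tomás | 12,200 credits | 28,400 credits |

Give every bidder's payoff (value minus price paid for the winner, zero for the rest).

Bids in descending order: Heidi 58,800 credits; Hana 46,400 credits; Fatima 29,700 credits; Tomás 28,400 credits; Yusuf 20,200 credits; Zara 11,100 credits.
Heidi has the top bid and wins; the price is the second-highest bid, 46,400 credits.
Heidi's payoff = 58,800 credits − 46,400 credits = 12,400 credits. All other bidders lose, so their payoff is 0.

Payoffs: Zara 0 credits, Fatima 0 credits, Heidi 12,400 credits, Yusuf 0 credits, Hana 0 credits, Tomás 0 credits.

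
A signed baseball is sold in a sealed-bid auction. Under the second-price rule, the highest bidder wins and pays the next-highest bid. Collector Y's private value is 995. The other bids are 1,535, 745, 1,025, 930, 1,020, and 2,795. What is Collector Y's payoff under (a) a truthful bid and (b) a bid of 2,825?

Truthful: 0; alternative: -1,800.

The highest competing bid is 2,795.
Bidding truthfully at 995: the top bid is 2,795 (a rival), so Collector Y loses. Payoff = 0.
Bidding 2,825: Collector Y has the top bid, wins, and pays the second-highest bid 2,795. Payoff = 995 − 2,795 = -1,800.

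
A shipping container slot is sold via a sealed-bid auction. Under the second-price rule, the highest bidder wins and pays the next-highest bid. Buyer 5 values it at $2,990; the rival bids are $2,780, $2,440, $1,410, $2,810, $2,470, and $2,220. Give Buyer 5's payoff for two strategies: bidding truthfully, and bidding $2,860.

The highest competing bid is $2,810.
Bidding truthfully at $2,990: Buyer 5 has the top bid, wins, and pays the second-highest bid $2,810. Payoff = $2,990 − $2,810 = $180.
Bidding $2,860: Buyer 5 has the top bid, wins, and pays the second-highest bid $2,810. Payoff = $2,990 − $2,810 = $180.

Truthful: $180; alternative: $180.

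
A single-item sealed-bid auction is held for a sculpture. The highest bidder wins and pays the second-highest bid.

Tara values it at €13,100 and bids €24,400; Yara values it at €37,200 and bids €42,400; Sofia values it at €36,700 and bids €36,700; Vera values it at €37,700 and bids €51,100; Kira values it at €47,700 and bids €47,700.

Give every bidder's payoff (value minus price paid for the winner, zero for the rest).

Tara €0, Yara €0, Sofia €0, Vera -€10,000, Kira €0.

Ranking the bids: Vera €51,100, then Kira €47,700, then Yara €42,400, then Sofia €36,700, then Tara €24,400.
Vera has the top bid and wins; the price is the second-highest bid, €47,700.
Vera's payoff = €37,700 − €47,700 = -€10,000. All other bidders lose, so their payoff is 0.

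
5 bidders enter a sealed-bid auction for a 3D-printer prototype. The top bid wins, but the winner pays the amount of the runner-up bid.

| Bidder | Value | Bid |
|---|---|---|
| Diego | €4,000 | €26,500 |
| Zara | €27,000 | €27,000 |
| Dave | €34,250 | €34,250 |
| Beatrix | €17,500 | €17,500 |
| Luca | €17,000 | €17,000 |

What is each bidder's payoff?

Diego €0, Zara €0, Dave €7,250, Beatrix €0, Luca €0.

Ranking the bids: Dave €34,250; Zara €27,000; Diego €26,500; Beatrix €17,500; Luca €17,000.
Dave has the top bid and wins; the price is the second-highest bid, €27,000.
Dave's payoff = €34,250 − €27,000 = €7,250. All other bidders lose, so their payoff is 0.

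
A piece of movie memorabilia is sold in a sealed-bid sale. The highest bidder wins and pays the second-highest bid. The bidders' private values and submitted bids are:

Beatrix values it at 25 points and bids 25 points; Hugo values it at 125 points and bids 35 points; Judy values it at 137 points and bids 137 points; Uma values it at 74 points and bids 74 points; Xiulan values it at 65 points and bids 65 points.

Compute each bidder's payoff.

Beatrix 0 points, Hugo 0 points, Judy 63 points, Uma 0 points, Xiulan 0 points.

Sorted high to low: Judy 137 points > Uma 74 points > Xiulan 65 points > Hugo 35 points > Beatrix 25 points.
Judy has the top bid and wins; the price is the second-highest bid, 74 points.
Judy's payoff = 137 points − 74 points = 63 points. All other bidders lose, so their payoff is 0.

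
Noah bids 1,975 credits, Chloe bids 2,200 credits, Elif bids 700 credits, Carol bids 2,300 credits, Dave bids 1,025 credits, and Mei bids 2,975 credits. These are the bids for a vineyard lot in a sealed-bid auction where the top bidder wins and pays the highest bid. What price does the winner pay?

The winner pays 2,975 credits.

Ranking the bids: Mei 2,975 credits; Carol 2,300 credits; Chloe 2,200 credits; Noah 1,975 credits; Dave 1,025 credits; Elif 700 credits.
Mei is the highest bidder, so Mei wins.
Under the first-price rule, the price is the highest bid: 2,975 credits.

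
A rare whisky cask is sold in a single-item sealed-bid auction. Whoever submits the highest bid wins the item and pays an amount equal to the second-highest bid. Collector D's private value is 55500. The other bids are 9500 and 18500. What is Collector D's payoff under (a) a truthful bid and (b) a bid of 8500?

The highest competing bid is 18500.
Bidding truthfully at 55500: Collector D has the top bid, wins, and pays the second-highest bid 18500. Payoff = 55500 − 18500 = 37000.
Bidding 8500: the top bid is 18500 (a rival), so Collector D loses. Payoff = 0.

Truthful: 37000; alternative: 0.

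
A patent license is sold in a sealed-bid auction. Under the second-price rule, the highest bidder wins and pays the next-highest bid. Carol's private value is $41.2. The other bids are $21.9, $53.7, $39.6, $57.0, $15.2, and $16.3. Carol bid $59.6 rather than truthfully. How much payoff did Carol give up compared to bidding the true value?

$15.8

The highest competing bid is $57.0.
Bidding truthfully at $41.2: the top bid is $57.0 (a rival), so Carol loses. Payoff = $0.0.
Bidding $59.6: Carol has the top bid, wins, and pays the second-highest bid $57.0. Payoff = $41.2 − $57.0 = -$15.8.
Regret = truthful payoff − actual payoff = $0.0 − -$15.8 = $15.8.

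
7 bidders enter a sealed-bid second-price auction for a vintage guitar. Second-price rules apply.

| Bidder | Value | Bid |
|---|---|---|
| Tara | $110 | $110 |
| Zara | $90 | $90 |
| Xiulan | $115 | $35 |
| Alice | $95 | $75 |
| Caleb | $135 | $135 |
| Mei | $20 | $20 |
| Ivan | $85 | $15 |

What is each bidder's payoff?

Bids in descending order: Caleb $135 > Tara $110 > Zara $90 > Alice $75 > Xiulan $35 > Mei $20 > Ivan $15.
Caleb has the top bid and wins; the price is the second-highest bid, $110.
Caleb's payoff = $135 − $110 = $25. All other bidders lose, so their payoff is 0.

Payoffs: Tara $0, Zara $0, Xiulan $0, Alice $0, Caleb $25, Mei $0, Ivan $0.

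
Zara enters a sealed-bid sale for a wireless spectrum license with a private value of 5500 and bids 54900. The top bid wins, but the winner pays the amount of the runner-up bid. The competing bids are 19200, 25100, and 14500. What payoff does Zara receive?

-19600

Highest competing bid: 25100.
Zara's bid 54900 is the highest overall, so Zara wins and pays the second-highest bid, 25100.
Payoff = value − price = 5500 − 25100 = -19600.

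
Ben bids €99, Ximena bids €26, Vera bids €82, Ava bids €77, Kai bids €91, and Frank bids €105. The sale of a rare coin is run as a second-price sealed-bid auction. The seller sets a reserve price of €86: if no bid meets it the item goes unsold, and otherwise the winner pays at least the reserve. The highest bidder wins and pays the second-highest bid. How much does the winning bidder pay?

Price paid: €99.

Bids in descending order: Frank €105; Ben €99; Kai €91; Vera €82; Ava €77; Ximena €26.
Frank has the highest bid, so Frank wins.
The second-highest bid is €99, which exceeds the reserve, so that sets the price.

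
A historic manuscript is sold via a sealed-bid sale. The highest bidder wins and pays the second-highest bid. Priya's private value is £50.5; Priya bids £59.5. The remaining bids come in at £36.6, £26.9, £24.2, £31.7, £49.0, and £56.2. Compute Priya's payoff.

Payoff = -£5.7.

Highest competing bid: £56.2.
Priya's bid £59.5 is the highest overall, so Priya wins and pays the second-highest bid, £56.2.
Payoff = value − price = £50.5 − £56.2 = -£5.7.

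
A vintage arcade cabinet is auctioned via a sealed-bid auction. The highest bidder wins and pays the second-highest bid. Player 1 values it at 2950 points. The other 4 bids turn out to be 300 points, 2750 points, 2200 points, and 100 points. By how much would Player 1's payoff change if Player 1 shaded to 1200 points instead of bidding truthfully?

Payoff change: -200 points.

The highest competing bid is 2750 points.
Bidding truthfully at 2950 points: Player 1 has the top bid, wins, and pays the second-highest bid 2750 points. Payoff = 2950 points − 2750 points = 200 points.
Bidding 1200 points: the top bid is 2750 points (a rival), so Player 1 loses. Payoff = 0 points.
Change = 0 points − 200 points = -200 points.
This is the dominant-strategy logic: truthful bidding weakly beats any alternative.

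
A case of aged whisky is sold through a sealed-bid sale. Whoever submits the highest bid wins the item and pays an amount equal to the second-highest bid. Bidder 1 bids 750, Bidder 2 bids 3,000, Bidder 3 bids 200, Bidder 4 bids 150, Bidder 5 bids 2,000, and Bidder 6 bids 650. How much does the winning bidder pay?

The winner pays 2,000.

Ranking the bids: Bidder 2 3,000 > Bidder 5 2,000 > Bidder 1 750 > Bidder 6 650 > Bidder 3 200 > Bidder 4 150.
Bidder 2 has the highest bid, so Bidder 2 wins.
The second-highest bid is 2,000, so that is what Bidder 2 pays.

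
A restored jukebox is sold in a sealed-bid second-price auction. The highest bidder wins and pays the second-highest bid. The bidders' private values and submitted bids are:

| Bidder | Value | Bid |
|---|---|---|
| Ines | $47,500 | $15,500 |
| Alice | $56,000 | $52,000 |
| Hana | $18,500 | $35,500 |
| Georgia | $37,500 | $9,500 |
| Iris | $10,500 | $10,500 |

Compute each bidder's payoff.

Ordered from highest: Alice $52,000, then Hana $35,500, then Ines $15,500, then Iris $10,500, then Georgia $9,500.
Alice has the top bid and wins; the price is the second-highest bid, $35,500.
Alice's payoff = $56,000 − $35,500 = $20,500. All other bidders lose, so their payoff is 0.

Payoffs: Ines $0, Alice $20,500, Hana $0, Georgia $0, Iris $0.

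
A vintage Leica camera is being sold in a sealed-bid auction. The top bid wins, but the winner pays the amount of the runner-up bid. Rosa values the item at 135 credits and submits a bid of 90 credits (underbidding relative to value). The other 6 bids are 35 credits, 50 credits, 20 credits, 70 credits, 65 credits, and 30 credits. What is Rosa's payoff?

Highest competing bid: 70 credits.
Rosa's bid 90 credits is the highest overall, so Rosa wins and pays the second-highest bid, 70 credits.
Payoff = value − price = 135 credits − 70 credits = 65 credits.

65 credits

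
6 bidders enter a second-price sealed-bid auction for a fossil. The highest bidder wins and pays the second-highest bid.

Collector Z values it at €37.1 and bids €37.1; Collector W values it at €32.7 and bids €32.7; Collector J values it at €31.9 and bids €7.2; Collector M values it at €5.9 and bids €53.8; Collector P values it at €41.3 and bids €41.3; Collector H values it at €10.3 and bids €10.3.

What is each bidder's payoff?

Ranking the bids: Collector M €53.8, then Collector P €41.3, then Collector Z €37.1, then Collector W €32.7, then Collector H €10.3, then Collector J €7.2.
Collector M has the top bid and wins; the price is the second-highest bid, €41.3.
Collector M's payoff = €5.9 − €41.3 = -€35.4. All other bidders lose, so their payoff is 0.

Payoffs: Collector Z €0.0, Collector W €0.0, Collector J €0.0, Collector M -€35.4, Collector P €0.0, Collector H €0.0.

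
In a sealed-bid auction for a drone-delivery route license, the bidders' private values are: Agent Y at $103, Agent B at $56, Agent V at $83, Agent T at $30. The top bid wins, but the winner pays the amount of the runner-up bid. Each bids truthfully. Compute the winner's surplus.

Winner's surplus: $20.

Bids in descending order: Agent Y $103; Agent V $83; Agent B $56; Agent T $30.
Agent Y wins with the top bid and pays the second-highest, $83.
Surplus = $103 − $83 = $20.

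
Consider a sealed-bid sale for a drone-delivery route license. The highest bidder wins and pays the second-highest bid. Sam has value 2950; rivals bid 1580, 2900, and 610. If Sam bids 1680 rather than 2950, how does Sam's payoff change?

The highest competing bid is 2900.
Bidding truthfully at 2950: Sam has the top bid, wins, and pays the second-highest bid 2900. Payoff = 2950 − 2900 = 50.
Bidding 1680: the top bid is 2900 (a rival), so Sam loses. Payoff = 0.
Change = 0 − 50 = -50.

Change in payoff: -50.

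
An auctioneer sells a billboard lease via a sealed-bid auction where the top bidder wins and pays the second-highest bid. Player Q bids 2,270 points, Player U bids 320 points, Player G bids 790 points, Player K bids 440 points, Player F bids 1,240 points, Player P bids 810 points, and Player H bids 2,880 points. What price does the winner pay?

Bids in descending order: Player H 2,880 points, then Player Q 2,270 points, then Player F 1,240 points, then Player P 810 points, then Player G 790 points, then Player K 440 points, then Player U 320 points.
Player H is the highest bidder, so Player H wins.
Under the second-price rule, the price is the second-highest bid: 2,270 points.

2,270 points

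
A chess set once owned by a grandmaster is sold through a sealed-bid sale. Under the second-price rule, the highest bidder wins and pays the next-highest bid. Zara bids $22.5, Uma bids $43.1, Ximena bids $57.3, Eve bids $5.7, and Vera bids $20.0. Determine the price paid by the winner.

Sorted high to low: Ximena $57.3, then Uma $43.1, then Zara $22.5, then Vera $20.0, then Eve $5.7.
Ximena has the highest bid, so Ximena wins.
The second-highest bid is $43.1, so that is what Ximena pays.

$43.1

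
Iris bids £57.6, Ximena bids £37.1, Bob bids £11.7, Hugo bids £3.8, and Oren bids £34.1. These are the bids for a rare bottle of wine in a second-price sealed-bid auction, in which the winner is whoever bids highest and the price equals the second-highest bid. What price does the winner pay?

Sorted high to low: Iris £57.6 > Ximena £37.1 > Oren £34.1 > Bob £11.7 > Hugo £3.8.
Iris is the highest bidder, so Iris wins.
Under the second-price rule, the price is the second-highest bid: £37.1.

£37.1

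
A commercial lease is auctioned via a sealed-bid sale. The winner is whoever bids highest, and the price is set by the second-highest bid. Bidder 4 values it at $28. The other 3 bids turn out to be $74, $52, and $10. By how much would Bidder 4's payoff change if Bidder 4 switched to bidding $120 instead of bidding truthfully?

-$46

The highest competing bid is $74.
Bidding truthfully at $28: the top bid is $74 (a rival), so Bidder 4 loses. Payoff = $0.
Bidding $120: Bidder 4 has the top bid, wins, and pays the second-highest bid $74. Payoff = $28 − $74 = -$46.
Change = -$46 − $0 = -$46.
This is the dominant-strategy logic: truthful bidding weakly beats any alternative.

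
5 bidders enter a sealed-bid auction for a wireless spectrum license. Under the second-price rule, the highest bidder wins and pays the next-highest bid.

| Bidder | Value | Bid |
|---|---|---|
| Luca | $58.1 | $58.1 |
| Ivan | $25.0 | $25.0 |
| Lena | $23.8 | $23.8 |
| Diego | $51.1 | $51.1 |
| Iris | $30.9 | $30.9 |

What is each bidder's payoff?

Bids in descending order: Luca $58.1, then Diego $51.1, then Iris $30.9, then Ivan $25.0, then Lena $23.8.
Luca has the top bid and wins; the price is the second-highest bid, $51.1.
Luca's payoff = $58.1 − $51.1 = $7.0. All other bidders lose, so their payoff is 0.

Luca $7.0, Ivan $0.0, Lena $0.0, Diego $0.0, Iris $0.0.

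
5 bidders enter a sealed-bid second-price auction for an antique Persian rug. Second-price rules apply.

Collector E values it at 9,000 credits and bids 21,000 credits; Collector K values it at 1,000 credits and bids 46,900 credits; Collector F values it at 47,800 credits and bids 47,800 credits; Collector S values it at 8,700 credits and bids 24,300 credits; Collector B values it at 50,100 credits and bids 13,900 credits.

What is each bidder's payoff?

Bids in descending order: Collector F 47,800 credits > Collector K 46,900 credits > Collector S 24,300 credits > Collector E 21,000 credits > Collector B 13,900 credits.
Collector F has the top bid and wins; the price is the second-highest bid, 46,900 credits.
Collector F's payoff = 47,800 credits − 46,900 credits = 900 credits. All other bidders lose, so their payoff is 0.

Payoffs: Collector E 0 credits, Collector K 0 credits, Collector F 900 credits, Collector S 0 credits, Collector B 0 credits.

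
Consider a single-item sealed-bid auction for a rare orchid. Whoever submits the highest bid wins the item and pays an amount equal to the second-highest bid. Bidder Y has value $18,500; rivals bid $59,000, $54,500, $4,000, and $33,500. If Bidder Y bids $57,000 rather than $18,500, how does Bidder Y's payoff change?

Change in payoff: $0.

The highest competing bid is $59,000.
Bidding truthfully at $18,500: the top bid is $59,000 (a rival), so Bidder Y loses. Payoff = $0.
Bidding $57,000: the top bid is $59,000 (a rival), so Bidder Y loses. Payoff = $0.
Change = $0 − $0 = $0.
The bid only affects whether you win, not the price — here both bids land on the same side of the top rival bid, so the deviation is payoff-neutral.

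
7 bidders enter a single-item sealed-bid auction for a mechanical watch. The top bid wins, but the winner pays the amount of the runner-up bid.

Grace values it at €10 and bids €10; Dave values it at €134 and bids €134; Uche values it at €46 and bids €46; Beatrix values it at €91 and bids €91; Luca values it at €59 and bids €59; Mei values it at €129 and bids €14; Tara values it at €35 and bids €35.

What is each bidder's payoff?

Ranking the bids: Dave €134, then Beatrix €91, then Luca €59, then Uche €46, then Tara €35, then Mei €14, then Grace €10.
Dave has the top bid and wins; the price is the second-highest bid, €91.
Dave's payoff = €134 − €91 = €43. All other bidders lose, so their payoff is 0.

Grace €0, Dave €43, Uche €0, Beatrix €0, Luca €0, Mei €0, Tara €0.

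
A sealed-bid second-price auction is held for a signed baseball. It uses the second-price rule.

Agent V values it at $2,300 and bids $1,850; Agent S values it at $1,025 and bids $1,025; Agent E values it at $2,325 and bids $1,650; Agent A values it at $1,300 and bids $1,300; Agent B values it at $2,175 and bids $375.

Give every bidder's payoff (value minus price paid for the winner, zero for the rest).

Ranking the bids: Agent V $1,850, then Agent E $1,650, then Agent A $1,300, then Agent S $1,025, then Agent B $375.
Agent V has the top bid and wins; the price is the second-highest bid, $1,650.
Agent V's payoff = $2,300 − $1,650 = $650. All other bidders lose, so their payoff is 0.

Payoffs: Agent V $650, Agent S $0, Agent E $0, Agent A $0, Agent B $0.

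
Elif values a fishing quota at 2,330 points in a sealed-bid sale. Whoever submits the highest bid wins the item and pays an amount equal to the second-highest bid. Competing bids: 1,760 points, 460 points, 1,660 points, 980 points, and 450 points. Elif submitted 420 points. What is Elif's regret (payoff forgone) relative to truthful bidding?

Regret: 570 points.

The highest competing bid is 1,760 points.
Bidding truthfully at 2,330 points: Elif has the top bid, wins, and pays the second-highest bid 1,760 points. Payoff = 2,330 points − 1,760 points = 570 points.
Bidding 420 points: the top bid is 1,760 points (a rival), so Elif loses. Payoff = 0 points.
Regret = truthful payoff − actual payoff = 570 points − 0 points = 570 points.
This is the dominant-strategy logic: truthful bidding weakly beats any alternative.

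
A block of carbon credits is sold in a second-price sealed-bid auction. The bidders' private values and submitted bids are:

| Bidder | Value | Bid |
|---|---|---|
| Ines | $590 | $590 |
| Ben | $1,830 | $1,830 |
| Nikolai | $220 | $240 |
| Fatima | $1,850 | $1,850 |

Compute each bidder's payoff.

Bids in descending order: Fatima $1,850, then Ben $1,830, then Ines $590, then Nikolai $240.
Fatima has the top bid and wins; the price is the second-highest bid, $1,830.
Fatima's payoff = $1,850 − $1,830 = $20. All other bidders lose, so their payoff is 0.

Ines $0, Ben $0, Nikolai $0, Fatima $20.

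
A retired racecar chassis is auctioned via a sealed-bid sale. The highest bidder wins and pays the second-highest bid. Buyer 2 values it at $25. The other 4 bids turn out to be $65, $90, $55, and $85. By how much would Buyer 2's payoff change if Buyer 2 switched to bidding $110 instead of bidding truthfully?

The highest competing bid is $90.
Bidding truthfully at $25: the top bid is $90 (a rival), so Buyer 2 loses. Payoff = $0.
Bidding $110: Buyer 2 has the top bid, wins, and pays the second-highest bid $90. Payoff = $25 − $90 = -$65.
Change = -$65 − $0 = -$65.

Change in payoff: -$65.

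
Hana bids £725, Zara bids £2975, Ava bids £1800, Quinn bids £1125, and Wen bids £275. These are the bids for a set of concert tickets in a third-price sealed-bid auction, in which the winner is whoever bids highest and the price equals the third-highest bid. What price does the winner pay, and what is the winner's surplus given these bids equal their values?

Ranking the bids: Zara £2975, then Ava £1800, then Quinn £1125, then Hana £725, then Wen £275.
Zara is the highest bidder, so Zara wins.
Under the third-price rule, the price is the third-highest bid: £1125.
Surplus = £2975 − £1125 = £1850.

Price £1125; surplus £1850.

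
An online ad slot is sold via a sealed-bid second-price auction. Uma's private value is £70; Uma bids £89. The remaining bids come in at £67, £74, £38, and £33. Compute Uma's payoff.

Highest competing bid: £74.
Uma's bid £89 is the highest overall, so Uma wins and pays the second-highest bid, £74.
Payoff = value − price = £70 − £74 = -£4.
Overbidding won the item at a price above value — truthful bidding would have avoided this loss.

-£4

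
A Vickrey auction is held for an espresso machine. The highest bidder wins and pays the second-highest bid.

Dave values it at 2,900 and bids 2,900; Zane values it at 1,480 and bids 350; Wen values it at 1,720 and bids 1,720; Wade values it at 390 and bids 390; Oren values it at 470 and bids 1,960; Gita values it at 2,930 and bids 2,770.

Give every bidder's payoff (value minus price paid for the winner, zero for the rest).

Bids in descending order: Dave 2,900, then Gita 2,770, then Oren 1,960, then Wen 1,720, then Wade 390, then Zane 350.
Dave has the top bid and wins; the price is the second-highest bid, 2,770.
Dave's payoff = 2,900 − 2,770 = 130. All other bidders lose, so their payoff is 0.

Dave 130, Zane 0, Wen 0, Wade 0, Oren 0, Gita 0.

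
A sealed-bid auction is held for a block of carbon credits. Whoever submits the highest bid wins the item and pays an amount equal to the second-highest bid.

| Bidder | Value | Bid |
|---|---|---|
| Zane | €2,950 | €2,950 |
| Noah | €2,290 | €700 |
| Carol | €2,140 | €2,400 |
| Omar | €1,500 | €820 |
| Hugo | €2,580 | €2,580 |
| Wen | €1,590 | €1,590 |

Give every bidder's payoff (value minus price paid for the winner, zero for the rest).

Ordered from highest: Zane €2,950, then Hugo €2,580, then Carol €2,400, then Wen €1,590, then Omar €820, then Noah €700.
Zane has the top bid and wins; the price is the second-highest bid, €2,580.
Zane's payoff = €2,950 − €2,580 = €370. All other bidders lose, so their payoff is 0.

Zane €370, Noah €0, Carol €0, Omar €0, Hugo €0, Wen €0.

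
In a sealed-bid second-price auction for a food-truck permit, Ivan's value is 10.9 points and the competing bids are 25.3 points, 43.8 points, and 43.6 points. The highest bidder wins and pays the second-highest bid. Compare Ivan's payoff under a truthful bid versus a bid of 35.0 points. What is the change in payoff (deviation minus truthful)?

The highest competing bid is 43.8 points.
Bidding truthfully at 10.9 points: the top bid is 43.8 points (a rival), so Ivan loses. Payoff = 0.0 points.
Bidding 35.0 points: the top bid is 43.8 points (a rival), so Ivan loses. Payoff = 0.0 points.
Change = 0.0 points − 0.0 points = 0.0 points.
The bid only affects whether you win, not the price — here both bids land on the same side of the top rival bid, so the deviation is payoff-neutral.

Change in payoff: 0.0 points.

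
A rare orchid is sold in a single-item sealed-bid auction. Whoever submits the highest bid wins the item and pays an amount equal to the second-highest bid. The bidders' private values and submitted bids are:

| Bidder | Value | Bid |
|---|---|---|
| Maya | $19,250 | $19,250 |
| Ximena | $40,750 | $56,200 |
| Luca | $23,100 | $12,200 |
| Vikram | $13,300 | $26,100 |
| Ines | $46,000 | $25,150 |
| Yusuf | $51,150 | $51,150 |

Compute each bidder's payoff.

Ordered from highest: Ximena $56,200 > Yusuf $51,150 > Vikram $26,100 > Ines $25,150 > Maya $19,250 > Luca $12,200.
Ximena has the top bid and wins; the price is the second-highest bid, $51,150.
Ximena's payoff = $40,750 − $51,150 = -$10,400. All other bidders lose, so their payoff is 0.

Maya $0, Ximena -$10,400, Luca $0, Vikram $0, Ines $0, Yusuf $0.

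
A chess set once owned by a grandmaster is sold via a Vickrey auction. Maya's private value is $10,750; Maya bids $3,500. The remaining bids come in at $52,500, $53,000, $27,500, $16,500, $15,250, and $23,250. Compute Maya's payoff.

Maya's payoff: $0.

Highest competing bid: $53,000.
Maya's bid $3,500 is not the highest, so Maya loses, pays nothing, and earns zero payoff.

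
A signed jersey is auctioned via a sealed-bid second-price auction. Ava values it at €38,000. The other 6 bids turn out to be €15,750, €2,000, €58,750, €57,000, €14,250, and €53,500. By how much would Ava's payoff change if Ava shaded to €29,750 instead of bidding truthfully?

The highest competing bid is €58,750.
Bidding truthfully at €38,000: the top bid is €58,750 (a rival), so Ava loses. Payoff = €0.
Bidding €29,750: the top bid is €58,750 (a rival), so Ava loses. Payoff = €0.
Change = €0 − €0 = €0.
The bid only affects whether you win, not the price — here both bids land on the same side of the top rival bid, so the deviation is payoff-neutral.

€0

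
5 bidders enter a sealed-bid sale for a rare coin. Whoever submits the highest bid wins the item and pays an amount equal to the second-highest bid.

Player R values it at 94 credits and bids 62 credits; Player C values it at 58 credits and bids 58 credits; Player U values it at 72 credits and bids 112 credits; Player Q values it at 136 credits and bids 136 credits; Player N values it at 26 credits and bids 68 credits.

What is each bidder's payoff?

Payoffs: Player R 0 credits, Player C 0 credits, Player U 0 credits, Player Q 24 credits, Player N 0 credits.

Ranking the bids: Player Q 136 credits, then Player U 112 credits, then Player N 68 credits, then Player R 62 credits, then Player C 58 credits.
Player Q has the top bid and wins; the price is the second-highest bid, 112 credits.
Player Q's payoff = 136 credits − 112 credits = 24 credits. All other bidders lose, so their payoff is 0.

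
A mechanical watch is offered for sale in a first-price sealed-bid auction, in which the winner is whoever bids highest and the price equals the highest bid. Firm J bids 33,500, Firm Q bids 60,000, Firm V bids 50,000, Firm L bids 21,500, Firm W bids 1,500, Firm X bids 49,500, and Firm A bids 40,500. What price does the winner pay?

60,000

Bids in descending order: Firm Q 60,000, then Firm V 50,000, then Firm X 49,500, then Firm A 40,500, then Firm J 33,500, then Firm L 21,500, then Firm W 1,500.
Firm Q is the highest bidder, so Firm Q wins.
Under the first-price rule, the price is the highest bid: 60,000.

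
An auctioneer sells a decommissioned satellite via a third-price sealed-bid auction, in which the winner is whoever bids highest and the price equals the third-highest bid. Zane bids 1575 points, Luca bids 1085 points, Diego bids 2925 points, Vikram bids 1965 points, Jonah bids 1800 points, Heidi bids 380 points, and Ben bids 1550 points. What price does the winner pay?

Bids in descending order: Diego 2925 points > Vikram 1965 points > Jonah 1800 points > Zane 1575 points > Ben 1550 points > Luca 1085 points > Heidi 380 points.
Diego is the highest bidder, so Diego wins.
Under the third-price rule, the price is the third-highest bid: 1800 points.

The winner pays 1800 points.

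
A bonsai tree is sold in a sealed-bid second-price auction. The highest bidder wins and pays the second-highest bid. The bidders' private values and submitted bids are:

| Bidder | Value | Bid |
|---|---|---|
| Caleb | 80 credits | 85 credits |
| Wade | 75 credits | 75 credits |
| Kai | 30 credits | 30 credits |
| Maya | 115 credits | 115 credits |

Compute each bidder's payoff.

Caleb 0 credits, Wade 0 credits, Kai 0 credits, Maya 30 credits.

Bids in descending order: Maya 115 credits, then Caleb 85 credits, then Wade 75 credits, then Kai 30 credits.
Maya has the top bid and wins; the price is the second-highest bid, 85 credits.
Maya's payoff = 115 credits − 85 credits = 30 credits. All other bidders lose, so their payoff is 0.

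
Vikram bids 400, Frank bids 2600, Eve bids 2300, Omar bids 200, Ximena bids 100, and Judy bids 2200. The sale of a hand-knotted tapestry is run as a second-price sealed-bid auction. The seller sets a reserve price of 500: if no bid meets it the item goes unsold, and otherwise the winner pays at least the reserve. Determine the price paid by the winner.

2300

Ranking the bids: Frank 2600, then Eve 2300, then Judy 2200, then Vikram 400, then Omar 200, then Ximena 100.
Frank has the highest bid, so Frank wins.
The second-highest bid is 2300, which exceeds the reserve, so that sets the price.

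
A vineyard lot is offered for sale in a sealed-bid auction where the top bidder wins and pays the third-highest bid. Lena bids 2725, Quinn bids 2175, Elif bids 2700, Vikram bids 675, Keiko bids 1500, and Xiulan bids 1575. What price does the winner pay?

Sorted high to low: Lena 2725; Elif 2700; Quinn 2175; Xiulan 1575; Keiko 1500; Vikram 675.
Lena is the highest bidder, so Lena wins.
Under the third-price rule, the price is the third-highest bid: 2175.

The winner pays 2175.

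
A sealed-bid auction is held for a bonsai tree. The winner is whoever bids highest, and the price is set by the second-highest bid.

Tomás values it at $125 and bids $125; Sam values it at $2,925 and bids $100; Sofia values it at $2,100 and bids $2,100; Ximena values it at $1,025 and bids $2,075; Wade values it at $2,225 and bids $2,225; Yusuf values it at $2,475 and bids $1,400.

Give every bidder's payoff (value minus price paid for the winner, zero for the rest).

Tomás $0, Sam $0, Sofia $0, Ximena $0, Wade $125, Yusuf $0.

Ordered from highest: Wade $2,225; Sofia $2,100; Ximena $2,075; Yusuf $1,400; Tomás $125; Sam $100.
Wade has the top bid and wins; the price is the second-highest bid, $2,100.
Wade's payoff = $2,225 − $2,100 = $125. All other bidders lose, so their payoff is 0.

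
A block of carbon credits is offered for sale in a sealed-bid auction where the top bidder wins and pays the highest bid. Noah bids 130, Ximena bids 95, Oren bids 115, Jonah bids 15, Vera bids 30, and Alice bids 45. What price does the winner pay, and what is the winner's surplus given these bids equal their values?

The winner pays 130 for a surplus of 0.

Ordered from highest: Noah 130, then Oren 115, then Ximena 95, then Alice 45, then Vera 30, then Jonah 15.
Noah is the highest bidder, so Noah wins.
Under the first-price rule, the price is the highest bid: 130.
Surplus = 130 − 130 = 0.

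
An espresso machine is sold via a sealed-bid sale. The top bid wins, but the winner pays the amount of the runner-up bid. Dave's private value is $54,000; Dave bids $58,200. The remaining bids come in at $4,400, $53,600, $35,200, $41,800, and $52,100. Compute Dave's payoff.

Highest competing bid: $53,600.
Dave's bid $58,200 is the highest overall, so Dave wins and pays the second-highest bid, $53,600.
Payoff = value − price = $54,000 − $53,600 = $400.

Dave's payoff: $400.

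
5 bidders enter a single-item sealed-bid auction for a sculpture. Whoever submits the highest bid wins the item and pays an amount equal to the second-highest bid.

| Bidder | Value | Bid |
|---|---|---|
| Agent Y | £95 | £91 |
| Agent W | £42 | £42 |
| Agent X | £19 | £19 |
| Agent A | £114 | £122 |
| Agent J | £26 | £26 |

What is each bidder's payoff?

Agent Y £0, Agent W £0, Agent X £0, Agent A £23, Agent J £0.

Ranking the bids: Agent A £122; Agent Y £91; Agent W £42; Agent J £26; Agent X £19.
Agent A has the top bid and wins; the price is the second-highest bid, £91.
Agent A's payoff = £114 − £91 = £23. All other bidders lose, so their payoff is 0.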